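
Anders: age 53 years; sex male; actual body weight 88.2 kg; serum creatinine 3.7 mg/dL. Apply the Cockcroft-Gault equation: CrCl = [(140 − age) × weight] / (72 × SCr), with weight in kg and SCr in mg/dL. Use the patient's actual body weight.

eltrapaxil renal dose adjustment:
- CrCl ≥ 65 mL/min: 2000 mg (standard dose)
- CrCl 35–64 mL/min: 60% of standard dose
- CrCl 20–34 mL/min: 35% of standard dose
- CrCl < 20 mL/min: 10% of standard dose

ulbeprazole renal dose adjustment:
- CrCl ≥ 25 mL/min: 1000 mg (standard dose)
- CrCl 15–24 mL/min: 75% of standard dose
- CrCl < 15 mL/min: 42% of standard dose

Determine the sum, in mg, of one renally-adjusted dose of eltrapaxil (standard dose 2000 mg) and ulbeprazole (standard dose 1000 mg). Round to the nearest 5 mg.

1700 mg

CrCl = (140 − 53) × 88.2 / (72 × 3.7) = 7673.4 / 266.40 ≈ 28.8 mL/min
CrCl ≈ 29 mL/min.
eltrapaxil: 20–34 mL/min → 35% of 2000 mg = 700 mg.
ulbeprazole: ≥ 25 mL/min → 100% of 1000 mg = 1000 mg.
Total = 700 + 1000 = 1700 mg.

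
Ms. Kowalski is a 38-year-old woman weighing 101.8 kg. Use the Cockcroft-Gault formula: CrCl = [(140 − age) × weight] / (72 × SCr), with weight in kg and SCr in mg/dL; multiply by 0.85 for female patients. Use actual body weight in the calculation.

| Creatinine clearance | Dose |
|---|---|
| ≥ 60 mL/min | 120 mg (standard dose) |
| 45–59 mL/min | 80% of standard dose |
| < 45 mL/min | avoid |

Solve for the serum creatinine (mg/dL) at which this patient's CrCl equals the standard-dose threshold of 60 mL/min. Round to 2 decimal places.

2.04 mg/dL

Standard dose requires CrCl ≥ 60 mL/min.
Set (140 − 38) × 101.8 × 0.85 / (72 × SCr) = 60
SCr = (140 − 38) × 101.8 × 0.85 / (72 × 60) = 2.043 mg/dL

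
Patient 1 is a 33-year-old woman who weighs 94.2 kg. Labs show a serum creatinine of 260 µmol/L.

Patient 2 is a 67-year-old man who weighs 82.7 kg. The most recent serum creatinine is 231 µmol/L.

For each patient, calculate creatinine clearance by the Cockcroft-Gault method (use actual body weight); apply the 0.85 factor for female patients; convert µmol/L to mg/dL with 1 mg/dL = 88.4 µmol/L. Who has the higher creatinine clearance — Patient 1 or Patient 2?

Patient 1: SCr = 260 / 88.4 = 2.941 mg/dL
Patient 1: CrCl = (140 − 33) × 94.2 / (72 × 2.941) × 0.85 = 10079.4 / 211.75 × 0.85 ≈ 40.5 mL/min
Patient 2: SCr = 231 / 88.4 = 2.613 mg/dL
Patient 2: CrCl = (140 − 67) × 82.7 / (72 × 2.613) = 6037.1 / 188.14 ≈ 32.1 mL/min
40.5 vs 32.1 mL/min → Patient 1 is higher.

Patient 1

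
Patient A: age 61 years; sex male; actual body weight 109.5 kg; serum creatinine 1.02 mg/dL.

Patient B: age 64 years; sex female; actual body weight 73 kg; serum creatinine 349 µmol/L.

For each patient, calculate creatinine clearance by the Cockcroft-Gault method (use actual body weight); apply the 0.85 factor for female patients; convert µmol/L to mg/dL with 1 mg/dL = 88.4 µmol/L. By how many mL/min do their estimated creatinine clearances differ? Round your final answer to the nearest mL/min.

101 mL/min

Patient A: CrCl = (140 − 61) × 109.5 / (72 × 1.02) = 8650.5 / 73.44 ≈ 117.8 mL/min
Patient B: SCr = 349 / 88.4 = 3.948 mg/dL
Patient B: CrCl = (140 − 64) × 73 / (72 × 3.948) × 0.85 = 5548.0 / 284.26 × 0.85 ≈ 16.6 mL/min
|117.8 − 16.6| = 101.2 mL/min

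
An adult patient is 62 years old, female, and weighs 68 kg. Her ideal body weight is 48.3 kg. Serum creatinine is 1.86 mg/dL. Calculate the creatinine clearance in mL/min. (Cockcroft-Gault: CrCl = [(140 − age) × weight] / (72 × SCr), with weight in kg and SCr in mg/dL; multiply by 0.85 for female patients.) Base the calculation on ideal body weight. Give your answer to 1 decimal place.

23.9 mL/min

CrCl = (140 − 62) × 48.3 / (72 × 1.86) × 0.85 = 3767.4 / 133.92 × 0.85 ≈ 23.9 mL/min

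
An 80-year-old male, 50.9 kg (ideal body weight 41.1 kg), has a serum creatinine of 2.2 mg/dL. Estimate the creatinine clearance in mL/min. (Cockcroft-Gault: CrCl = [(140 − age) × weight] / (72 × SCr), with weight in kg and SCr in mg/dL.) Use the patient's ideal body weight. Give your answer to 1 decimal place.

15.6 mL/min

CrCl = (140 − 80) × 41.1 / (72 × 2.2) = 2466.0 / 158.40 ≈ 15.6 mL/min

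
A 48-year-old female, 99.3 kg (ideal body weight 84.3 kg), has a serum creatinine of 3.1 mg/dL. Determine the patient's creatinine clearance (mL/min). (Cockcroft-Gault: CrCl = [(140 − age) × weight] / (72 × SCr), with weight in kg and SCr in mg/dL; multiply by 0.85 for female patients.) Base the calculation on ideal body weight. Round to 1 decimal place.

CrCl = (140 − 48) × 84.3 / (72 × 3.1) × 0.85 = 7755.6 / 223.20 × 0.85 ≈ 29.5 mL/min

29.5 mL/min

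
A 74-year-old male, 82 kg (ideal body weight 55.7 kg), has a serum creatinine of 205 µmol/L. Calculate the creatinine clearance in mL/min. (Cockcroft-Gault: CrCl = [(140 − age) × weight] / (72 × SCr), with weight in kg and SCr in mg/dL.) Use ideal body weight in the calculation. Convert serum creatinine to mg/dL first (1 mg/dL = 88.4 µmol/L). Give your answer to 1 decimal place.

22.0 mL/min

SCr = 205 / 88.4 = 2.319 mg/dL
CrCl = (140 − 74) × 55.7 / (72 × 2.319) = 3676.2 / 166.97 ≈ 22.0 mL/min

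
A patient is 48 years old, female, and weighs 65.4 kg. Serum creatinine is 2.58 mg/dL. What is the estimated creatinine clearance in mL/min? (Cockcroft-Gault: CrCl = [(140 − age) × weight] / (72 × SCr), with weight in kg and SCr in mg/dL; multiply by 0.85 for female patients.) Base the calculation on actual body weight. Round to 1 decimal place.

CrCl = (140 − 48) × 65.4 / (72 × 2.58) × 0.85 = 6016.8 / 185.76 × 0.85 ≈ 27.5 mL/min

27.5 mL/min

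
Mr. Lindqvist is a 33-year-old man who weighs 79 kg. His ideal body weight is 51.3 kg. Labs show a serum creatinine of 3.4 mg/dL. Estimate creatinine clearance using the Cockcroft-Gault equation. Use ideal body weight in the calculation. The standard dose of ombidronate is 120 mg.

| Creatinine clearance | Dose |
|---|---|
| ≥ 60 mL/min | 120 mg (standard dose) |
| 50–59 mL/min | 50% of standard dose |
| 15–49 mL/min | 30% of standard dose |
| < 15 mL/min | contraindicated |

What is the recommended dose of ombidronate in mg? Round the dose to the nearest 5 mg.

35 mg

CrCl = (140 − 33) × 51.3 / (72 × 3.4) = 5489.1 / 244.80 ≈ 22.4 mL/min
CrCl ≈ 22 mL/min → bracket 15–49 mL/min.
30% of 120 mg = 36 mg → 35 mg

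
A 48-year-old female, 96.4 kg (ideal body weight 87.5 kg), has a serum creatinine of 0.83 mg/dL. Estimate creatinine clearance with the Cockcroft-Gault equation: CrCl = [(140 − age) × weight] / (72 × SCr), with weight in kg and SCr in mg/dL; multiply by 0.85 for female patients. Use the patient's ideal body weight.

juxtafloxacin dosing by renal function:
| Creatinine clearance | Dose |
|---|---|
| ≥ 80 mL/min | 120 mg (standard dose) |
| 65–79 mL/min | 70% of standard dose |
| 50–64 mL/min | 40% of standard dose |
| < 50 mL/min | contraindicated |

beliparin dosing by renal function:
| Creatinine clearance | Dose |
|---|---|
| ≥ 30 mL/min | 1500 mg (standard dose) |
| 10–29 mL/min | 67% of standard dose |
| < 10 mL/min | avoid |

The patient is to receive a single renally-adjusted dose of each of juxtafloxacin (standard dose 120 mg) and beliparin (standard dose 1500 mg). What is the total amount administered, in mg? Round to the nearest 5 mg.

1620 mg

CrCl = (140 − 48) × 87.5 / (72 × 0.83) × 0.85 = 8050.0 / 59.76 × 0.85 ≈ 114.5 mL/min
CrCl ≈ 114 mL/min.
juxtafloxacin: ≥ 80 mL/min → 100% of 120 mg = 120 mg.
beliparin: ≥ 30 mL/min → 100% of 1500 mg = 1500 mg.
Total = 120 + 1500 = 1620 mg.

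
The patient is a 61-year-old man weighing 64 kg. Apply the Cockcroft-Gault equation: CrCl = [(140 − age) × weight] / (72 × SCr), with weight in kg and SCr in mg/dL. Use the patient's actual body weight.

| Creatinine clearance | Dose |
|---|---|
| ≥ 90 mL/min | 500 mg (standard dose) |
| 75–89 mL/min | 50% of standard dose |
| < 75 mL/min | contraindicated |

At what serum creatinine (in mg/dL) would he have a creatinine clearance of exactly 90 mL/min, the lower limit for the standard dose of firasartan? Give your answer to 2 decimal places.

Standard dose requires CrCl ≥ 90 mL/min.
Set (140 − 61) × 64 / (72 × SCr) = 90
SCr = (140 − 61) × 64 / (72 × 90) = 0.780 mg/dL

0.78 mg/dL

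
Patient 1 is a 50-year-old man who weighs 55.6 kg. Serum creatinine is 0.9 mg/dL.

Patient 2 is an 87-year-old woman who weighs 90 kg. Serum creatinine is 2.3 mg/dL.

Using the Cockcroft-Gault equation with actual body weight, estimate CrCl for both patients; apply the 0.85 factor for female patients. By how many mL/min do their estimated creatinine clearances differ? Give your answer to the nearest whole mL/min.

Patient 1: CrCl = (140 − 50) × 55.6 / (72 × 0.9) = 5004.0 / 64.80 ≈ 77.2 mL/min
Patient 2: CrCl = (140 − 87) × 90 / (72 × 2.3) × 0.85 = 4770.0 / 165.60 × 0.85 ≈ 24.5 mL/min
|77.2 − 24.5| = 52.7 mL/min

53 mL/min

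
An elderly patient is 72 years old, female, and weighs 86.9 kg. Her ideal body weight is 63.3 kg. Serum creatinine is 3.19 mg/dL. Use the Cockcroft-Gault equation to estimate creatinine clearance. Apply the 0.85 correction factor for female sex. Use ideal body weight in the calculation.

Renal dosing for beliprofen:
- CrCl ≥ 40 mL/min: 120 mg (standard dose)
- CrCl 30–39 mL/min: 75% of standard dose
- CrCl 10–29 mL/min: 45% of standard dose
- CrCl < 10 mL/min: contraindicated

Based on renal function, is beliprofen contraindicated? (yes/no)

no

CrCl = (140 − 72) × 63.3 / (72 × 3.19) × 0.85 = 4304.4 / 229.68 × 0.85 ≈ 15.9 mL/min
CrCl ≈ 16 mL/min, which is ≥ 10 mL/min.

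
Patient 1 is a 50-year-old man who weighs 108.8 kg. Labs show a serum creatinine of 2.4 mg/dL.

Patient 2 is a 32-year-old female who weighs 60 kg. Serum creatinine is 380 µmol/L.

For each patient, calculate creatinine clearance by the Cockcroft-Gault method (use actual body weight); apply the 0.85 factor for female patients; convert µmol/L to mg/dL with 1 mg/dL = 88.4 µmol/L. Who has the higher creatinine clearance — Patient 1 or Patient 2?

Patient 1

Patient 1: CrCl = (140 − 50) × 108.8 / (72 × 2.4) = 9792.0 / 172.80 ≈ 56.7 mL/min
Patient 2: SCr = 380 / 88.4 = 4.299 mg/dL
Patient 2: CrCl = (140 − 32) × 60 / (72 × 4.299) × 0.85 = 6480.0 / 309.53 × 0.85 ≈ 17.8 mL/min
56.7 vs 17.8 mL/min → Patient 1 is higher.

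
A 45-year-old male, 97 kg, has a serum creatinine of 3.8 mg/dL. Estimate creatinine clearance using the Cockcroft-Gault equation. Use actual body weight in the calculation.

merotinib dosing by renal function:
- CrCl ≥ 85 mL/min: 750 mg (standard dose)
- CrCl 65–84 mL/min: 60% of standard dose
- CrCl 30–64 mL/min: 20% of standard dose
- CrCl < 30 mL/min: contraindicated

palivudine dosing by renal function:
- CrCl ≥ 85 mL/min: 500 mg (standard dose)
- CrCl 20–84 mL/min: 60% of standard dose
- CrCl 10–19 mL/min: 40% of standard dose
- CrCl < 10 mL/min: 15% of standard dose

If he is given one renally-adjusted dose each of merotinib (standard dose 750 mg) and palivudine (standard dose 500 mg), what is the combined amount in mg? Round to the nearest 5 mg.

450 mg

CrCl = (140 − 45) × 97 / (72 × 3.8) = 9215.0 / 273.60 ≈ 33.7 mL/min
CrCl ≈ 34 mL/min.
merotinib: 30–64 mL/min → 20% of 750 mg = 150 mg.
palivudine: 20–84 mL/min → 60% of 500 mg = 300 mg.
Total = 150 + 300 = 450 mg.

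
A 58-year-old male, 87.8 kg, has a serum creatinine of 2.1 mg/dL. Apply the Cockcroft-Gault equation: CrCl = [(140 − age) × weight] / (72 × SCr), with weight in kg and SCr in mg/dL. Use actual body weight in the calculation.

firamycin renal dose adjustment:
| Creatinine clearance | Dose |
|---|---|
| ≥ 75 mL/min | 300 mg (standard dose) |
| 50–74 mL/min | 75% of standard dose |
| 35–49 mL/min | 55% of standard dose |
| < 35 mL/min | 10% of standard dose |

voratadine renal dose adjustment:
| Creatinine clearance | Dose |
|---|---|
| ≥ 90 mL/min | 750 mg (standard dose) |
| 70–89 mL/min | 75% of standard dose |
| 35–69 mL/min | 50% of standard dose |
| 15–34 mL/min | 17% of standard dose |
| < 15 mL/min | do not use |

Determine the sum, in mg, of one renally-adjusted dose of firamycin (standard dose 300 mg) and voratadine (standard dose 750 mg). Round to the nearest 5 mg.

CrCl = (140 − 58) × 87.8 / (72 × 2.1) = 7199.6 / 151.20 ≈ 47.6 mL/min
CrCl ≈ 48 mL/min.
firamycin: 35–49 mL/min → 55% of 300 mg = 165 mg.
voratadine: 35–69 mL/min → 50% of 750 mg = 375 mg.
Total = 165 + 375 = 540 mg.

540 mg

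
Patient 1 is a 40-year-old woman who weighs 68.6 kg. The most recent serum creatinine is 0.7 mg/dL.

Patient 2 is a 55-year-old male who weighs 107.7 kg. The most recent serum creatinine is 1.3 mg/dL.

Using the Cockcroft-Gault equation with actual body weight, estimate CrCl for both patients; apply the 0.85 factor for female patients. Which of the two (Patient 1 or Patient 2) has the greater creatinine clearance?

Patient 1: CrCl = (140 − 40) × 68.6 / (72 × 0.7) × 0.85 = 6860.0 / 50.40 × 0.85 ≈ 115.7 mL/min
Patient 2: CrCl = (140 − 55) × 107.7 / (72 × 1.3) = 9154.5 / 93.60 ≈ 97.8 mL/min
115.7 vs 97.8 mL/min → Patient 1 is higher.

Patient 1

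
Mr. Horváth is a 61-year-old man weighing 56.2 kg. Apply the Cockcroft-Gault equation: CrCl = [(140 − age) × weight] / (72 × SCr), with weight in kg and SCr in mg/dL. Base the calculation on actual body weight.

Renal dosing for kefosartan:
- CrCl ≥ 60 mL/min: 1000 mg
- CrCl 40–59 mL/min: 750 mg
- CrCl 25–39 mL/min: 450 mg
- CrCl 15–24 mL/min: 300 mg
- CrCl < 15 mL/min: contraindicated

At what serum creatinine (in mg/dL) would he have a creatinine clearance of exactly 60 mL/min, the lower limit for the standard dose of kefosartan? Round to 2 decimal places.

1.03 mg/dL

Standard dose requires CrCl ≥ 60 mL/min.
Set (140 − 61) × 56.2 / (72 × SCr) = 60
SCr = (140 − 61) × 56.2 / (72 × 60) = 1.028 mg/dL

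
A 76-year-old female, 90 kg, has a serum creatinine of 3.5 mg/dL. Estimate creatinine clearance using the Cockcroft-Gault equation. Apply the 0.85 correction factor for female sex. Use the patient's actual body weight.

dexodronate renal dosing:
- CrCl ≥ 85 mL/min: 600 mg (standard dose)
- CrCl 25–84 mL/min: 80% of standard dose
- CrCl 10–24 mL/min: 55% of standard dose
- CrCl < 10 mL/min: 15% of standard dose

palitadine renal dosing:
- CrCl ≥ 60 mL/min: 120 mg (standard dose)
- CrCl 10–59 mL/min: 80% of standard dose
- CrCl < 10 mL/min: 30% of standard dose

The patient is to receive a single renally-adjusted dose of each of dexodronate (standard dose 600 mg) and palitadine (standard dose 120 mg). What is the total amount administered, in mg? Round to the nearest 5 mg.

425 mg

CrCl = (140 − 76) × 90 / (72 × 3.5) × 0.85 = 5760.0 / 252.00 × 0.85 ≈ 19.4 mL/min
CrCl ≈ 19 mL/min.
dexodronate: 10–24 mL/min → 55% of 600 mg = 330 mg.
palitadine: 10–59 mL/min → 80% of 120 mg = 96 mg.
Total = 330 + 96 = 426 mg.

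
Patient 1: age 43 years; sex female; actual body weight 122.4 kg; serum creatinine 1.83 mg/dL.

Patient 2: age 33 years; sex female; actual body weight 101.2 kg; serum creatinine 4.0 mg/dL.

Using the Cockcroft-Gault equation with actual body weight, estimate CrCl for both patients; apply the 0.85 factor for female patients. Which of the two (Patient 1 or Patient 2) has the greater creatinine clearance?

Patient 1

Patient 1: CrCl = (140 − 43) × 122.4 / (72 × 1.83) × 0.85 = 11872.8 / 131.76 × 0.85 ≈ 76.6 mL/min
Patient 2: CrCl = (140 − 33) × 101.2 / (72 × 4) × 0.85 = 10828.4 / 288.00 × 0.85 ≈ 32.0 mL/min
76.6 vs 32.0 mL/min → Patient 1 is higher.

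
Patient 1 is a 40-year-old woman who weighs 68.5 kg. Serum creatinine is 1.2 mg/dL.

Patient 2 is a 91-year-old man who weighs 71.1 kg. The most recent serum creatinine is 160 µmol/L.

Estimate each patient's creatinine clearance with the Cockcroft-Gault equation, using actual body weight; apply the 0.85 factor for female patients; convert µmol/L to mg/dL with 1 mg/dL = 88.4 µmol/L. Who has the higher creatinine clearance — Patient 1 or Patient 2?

Patient 1

Patient 1: CrCl = (140 − 40) × 68.5 / (72 × 1.2) × 0.85 = 6850.0 / 86.40 × 0.85 ≈ 67.4 mL/min
Patient 2: SCr = 160 / 88.4 = 1.81 mg/dL
Patient 2: CrCl = (140 − 91) × 71.1 / (72 × 1.81) = 3483.9 / 130.32 ≈ 26.7 mL/min
67.4 vs 26.7 mL/min → Patient 1 is higher.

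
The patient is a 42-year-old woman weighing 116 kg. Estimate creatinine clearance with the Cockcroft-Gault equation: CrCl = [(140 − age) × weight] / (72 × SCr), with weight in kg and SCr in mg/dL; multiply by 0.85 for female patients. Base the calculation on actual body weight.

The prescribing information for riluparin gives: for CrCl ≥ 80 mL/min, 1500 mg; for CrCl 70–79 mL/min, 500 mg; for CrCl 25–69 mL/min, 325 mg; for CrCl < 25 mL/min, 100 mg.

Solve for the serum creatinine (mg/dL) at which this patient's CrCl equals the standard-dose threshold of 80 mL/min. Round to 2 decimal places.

Standard dose requires CrCl ≥ 80 mL/min.
Set (140 − 42) × 116 × 0.85 / (72 × SCr) = 80
SCr = (140 − 42) × 116 × 0.85 / (72 × 80) = 1.678 mg/dL

1.68 mg/dL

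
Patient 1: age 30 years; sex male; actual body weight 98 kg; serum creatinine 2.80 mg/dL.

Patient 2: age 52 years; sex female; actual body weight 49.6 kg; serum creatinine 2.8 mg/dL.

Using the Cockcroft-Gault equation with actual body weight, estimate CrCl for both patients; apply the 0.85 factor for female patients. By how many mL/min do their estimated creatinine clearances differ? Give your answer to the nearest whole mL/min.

Patient 1: CrCl = (140 − 30) × 98 / (72 × 2.8) = 10780.0 / 201.60 ≈ 53.5 mL/min
Patient 2: CrCl = (140 − 52) × 49.6 / (72 × 2.8) × 0.85 = 4364.8 / 201.60 × 0.85 ≈ 18.4 mL/min
|53.5 − 18.4| = 35.1 mL/min

35 mL/min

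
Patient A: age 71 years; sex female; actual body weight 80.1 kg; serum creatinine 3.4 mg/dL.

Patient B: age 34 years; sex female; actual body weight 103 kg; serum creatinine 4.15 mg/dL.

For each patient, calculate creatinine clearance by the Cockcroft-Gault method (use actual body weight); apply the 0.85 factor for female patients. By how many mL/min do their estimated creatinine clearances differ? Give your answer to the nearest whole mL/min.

Patient A: CrCl = (140 − 71) × 80.1 / (72 × 3.4) × 0.85 = 5526.9 / 244.80 × 0.85 ≈ 19.2 mL/min
Patient B: CrCl = (140 − 34) × 103 / (72 × 4.15) × 0.85 = 10918.0 / 298.80 × 0.85 ≈ 31.1 mL/min
|19.2 − 31.1| = 11.9 mL/min

12 mL/min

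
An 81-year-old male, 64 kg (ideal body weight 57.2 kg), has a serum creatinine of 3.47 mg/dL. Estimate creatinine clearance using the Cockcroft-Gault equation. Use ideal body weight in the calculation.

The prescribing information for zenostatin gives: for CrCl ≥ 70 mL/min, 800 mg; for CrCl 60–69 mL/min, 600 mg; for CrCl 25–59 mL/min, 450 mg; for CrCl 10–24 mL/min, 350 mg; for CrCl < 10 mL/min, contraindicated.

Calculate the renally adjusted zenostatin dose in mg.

350 mg

CrCl = (140 − 81) × 57.2 / (72 × 3.47) = 3374.8 / 249.84 ≈ 13.5 mL/min
CrCl ≈ 14 mL/min → bracket 10–24 mL/min.
Dose for this bracket: 350 mg.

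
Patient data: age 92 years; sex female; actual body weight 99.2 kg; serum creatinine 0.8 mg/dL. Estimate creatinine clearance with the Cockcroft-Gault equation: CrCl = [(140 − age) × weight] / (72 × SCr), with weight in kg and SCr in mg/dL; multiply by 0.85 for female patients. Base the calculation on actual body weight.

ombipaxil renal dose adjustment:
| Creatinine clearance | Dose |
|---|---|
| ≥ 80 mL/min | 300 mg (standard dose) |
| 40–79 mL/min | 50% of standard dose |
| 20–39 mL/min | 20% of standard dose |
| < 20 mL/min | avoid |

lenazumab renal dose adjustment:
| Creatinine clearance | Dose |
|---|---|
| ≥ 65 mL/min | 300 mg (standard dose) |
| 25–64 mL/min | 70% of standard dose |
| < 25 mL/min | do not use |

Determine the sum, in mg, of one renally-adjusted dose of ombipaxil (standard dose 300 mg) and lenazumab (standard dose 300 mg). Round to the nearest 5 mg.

450 mg

CrCl = (140 − 92) × 99.2 / (72 × 0.8) × 0.85 = 4761.6 / 57.60 × 0.85 ≈ 70.3 mL/min
CrCl ≈ 70 mL/min.
ombipaxil: 40–79 mL/min → 50% of 300 mg = 150 mg.
lenazumab: ≥ 65 mL/min → 100% of 300 mg = 300 mg.
Total = 150 + 300 = 450 mg.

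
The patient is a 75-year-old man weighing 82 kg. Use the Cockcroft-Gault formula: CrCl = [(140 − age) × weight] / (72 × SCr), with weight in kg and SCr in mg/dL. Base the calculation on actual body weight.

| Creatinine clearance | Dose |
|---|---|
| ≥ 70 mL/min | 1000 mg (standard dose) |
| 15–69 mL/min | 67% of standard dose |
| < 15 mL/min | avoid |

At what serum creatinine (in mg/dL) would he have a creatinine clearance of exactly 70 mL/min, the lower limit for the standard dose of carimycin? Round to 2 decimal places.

1.06 mg/dL

Standard dose requires CrCl ≥ 70 mL/min.
Set (140 − 75) × 82 / (72 × SCr) = 70
SCr = (140 − 75) × 82 / (72 × 70) = 1.058 mg/dL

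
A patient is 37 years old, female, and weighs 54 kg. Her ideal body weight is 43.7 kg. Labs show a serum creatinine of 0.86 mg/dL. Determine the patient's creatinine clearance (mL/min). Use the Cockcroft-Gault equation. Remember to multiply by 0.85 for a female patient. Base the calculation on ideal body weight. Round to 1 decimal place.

61.8 mL/min

CrCl = (140 − 37) × 43.7 / (72 × 0.86) × 0.85 = 4501.1 / 61.92 × 0.85 ≈ 61.8 mL/min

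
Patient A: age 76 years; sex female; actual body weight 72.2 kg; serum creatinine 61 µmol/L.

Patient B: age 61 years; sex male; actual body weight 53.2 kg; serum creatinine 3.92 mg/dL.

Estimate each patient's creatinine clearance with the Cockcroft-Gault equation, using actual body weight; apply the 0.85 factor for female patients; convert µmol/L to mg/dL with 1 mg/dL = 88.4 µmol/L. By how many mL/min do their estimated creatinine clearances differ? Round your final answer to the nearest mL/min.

Patient A: SCr = 61 / 88.4 = 0.69 mg/dL
Patient A: CrCl = (140 − 76) × 72.2 / (72 × 0.69) × 0.85 = 4620.8 / 49.68 × 0.85 ≈ 79.1 mL/min
Patient B: CrCl = (140 − 61) × 53.2 / (72 × 3.92) = 4202.8 / 282.24 ≈ 14.9 mL/min
|79.1 − 14.9| = 64.2 mL/min

64 mL/min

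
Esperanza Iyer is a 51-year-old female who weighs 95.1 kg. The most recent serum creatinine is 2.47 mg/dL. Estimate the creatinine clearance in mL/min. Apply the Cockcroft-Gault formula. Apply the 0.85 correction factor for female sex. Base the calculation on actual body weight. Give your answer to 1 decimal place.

CrCl = (140 − 51) × 95.1 / (72 × 2.47) × 0.85 = 8463.9 / 177.84 × 0.85 ≈ 40.5 mL/min

40.5 mL/min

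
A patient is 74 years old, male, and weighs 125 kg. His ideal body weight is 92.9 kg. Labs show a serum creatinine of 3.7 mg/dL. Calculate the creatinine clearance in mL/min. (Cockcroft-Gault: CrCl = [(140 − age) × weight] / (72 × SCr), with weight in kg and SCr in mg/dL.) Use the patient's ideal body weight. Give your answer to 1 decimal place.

CrCl = (140 − 74) × 92.9 / (72 × 3.7) = 6131.4 / 266.40 ≈ 23.0 mL/min

23.0 mL/min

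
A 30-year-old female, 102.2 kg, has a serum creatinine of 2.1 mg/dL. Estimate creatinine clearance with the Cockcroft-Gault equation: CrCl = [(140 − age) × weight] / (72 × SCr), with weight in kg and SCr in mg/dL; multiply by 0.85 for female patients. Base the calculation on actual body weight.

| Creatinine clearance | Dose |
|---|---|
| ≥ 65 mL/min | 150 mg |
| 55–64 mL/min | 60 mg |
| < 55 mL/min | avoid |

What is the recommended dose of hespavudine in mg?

60 mg

CrCl = (140 − 30) × 102.2 / (72 × 2.1) × 0.85 = 11242.0 / 151.20 × 0.85 ≈ 63.2 mL/min
CrCl ≈ 63 mL/min → bracket 55–64 mL/min.
Dose for this bracket: 60 mg.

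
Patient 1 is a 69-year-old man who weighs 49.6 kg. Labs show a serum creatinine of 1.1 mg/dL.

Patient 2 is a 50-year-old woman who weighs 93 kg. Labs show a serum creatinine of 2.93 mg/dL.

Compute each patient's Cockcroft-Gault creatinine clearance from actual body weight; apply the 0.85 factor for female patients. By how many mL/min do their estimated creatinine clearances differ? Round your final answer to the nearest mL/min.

Patient 1: CrCl = (140 − 69) × 49.6 / (72 × 1.1) = 3521.6 / 79.20 ≈ 44.5 mL/min
Patient 2: CrCl = (140 − 50) × 93 / (72 × 2.93) × 0.85 = 8370.0 / 210.96 × 0.85 ≈ 33.7 mL/min
|44.5 − 33.7| = 10.8 mL/min

11 mL/min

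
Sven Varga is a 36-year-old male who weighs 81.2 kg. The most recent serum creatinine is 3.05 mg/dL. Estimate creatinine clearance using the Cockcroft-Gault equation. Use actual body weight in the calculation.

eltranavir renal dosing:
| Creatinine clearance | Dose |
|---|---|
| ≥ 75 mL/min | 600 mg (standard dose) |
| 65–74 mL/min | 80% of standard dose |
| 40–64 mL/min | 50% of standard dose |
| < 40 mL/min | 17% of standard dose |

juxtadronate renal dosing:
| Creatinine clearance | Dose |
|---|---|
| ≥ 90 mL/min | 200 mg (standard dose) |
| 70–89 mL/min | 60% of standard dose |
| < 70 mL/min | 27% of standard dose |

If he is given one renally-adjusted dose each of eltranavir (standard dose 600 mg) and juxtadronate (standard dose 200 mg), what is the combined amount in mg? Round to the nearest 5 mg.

155 mg

CrCl = (140 − 36) × 81.2 / (72 × 3.05) = 8444.8 / 219.60 ≈ 38.5 mL/min
CrCl ≈ 38 mL/min.
eltranavir: < 40 mL/min → 17% of 600 mg = 102 mg.
juxtadronate: < 70 mL/min → 27% of 200 mg = 54 mg.
Total = 102 + 54 = 156 mg.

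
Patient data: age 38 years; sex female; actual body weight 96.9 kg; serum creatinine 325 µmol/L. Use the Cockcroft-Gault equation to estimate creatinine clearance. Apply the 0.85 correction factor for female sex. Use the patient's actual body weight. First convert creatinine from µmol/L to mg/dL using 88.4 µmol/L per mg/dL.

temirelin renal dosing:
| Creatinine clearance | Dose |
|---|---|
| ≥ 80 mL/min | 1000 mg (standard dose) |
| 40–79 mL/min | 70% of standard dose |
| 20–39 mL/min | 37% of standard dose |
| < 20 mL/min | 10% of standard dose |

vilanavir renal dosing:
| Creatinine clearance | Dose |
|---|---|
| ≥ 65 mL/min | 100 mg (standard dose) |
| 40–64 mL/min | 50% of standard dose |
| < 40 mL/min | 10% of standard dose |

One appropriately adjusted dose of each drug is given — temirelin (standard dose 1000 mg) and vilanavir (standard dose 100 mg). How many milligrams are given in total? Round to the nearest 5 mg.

380 mg

SCr = 325 / 88.4 = 3.676 mg/dL
CrCl = (140 − 38) × 96.9 / (72 × 3.676) × 0.85 = 9883.8 / 264.67 × 0.85 ≈ 31.7 mL/min
CrCl ≈ 32 mL/min.
temirelin: 20–39 mL/min → 37% of 1000 mg = 370 mg.
vilanavir: < 40 mL/min → 10% of 100 mg = 10 mg.
Total = 370 + 10 = 380 mg.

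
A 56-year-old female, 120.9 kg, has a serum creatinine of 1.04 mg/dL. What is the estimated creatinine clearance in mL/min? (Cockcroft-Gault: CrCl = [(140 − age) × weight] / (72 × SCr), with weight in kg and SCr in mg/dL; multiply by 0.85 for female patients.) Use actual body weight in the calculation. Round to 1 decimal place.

CrCl = (140 − 56) × 120.9 / (72 × 1.04) × 0.85 = 10155.6 / 74.88 × 0.85 ≈ 115.3 mL/min

115.3 mL/min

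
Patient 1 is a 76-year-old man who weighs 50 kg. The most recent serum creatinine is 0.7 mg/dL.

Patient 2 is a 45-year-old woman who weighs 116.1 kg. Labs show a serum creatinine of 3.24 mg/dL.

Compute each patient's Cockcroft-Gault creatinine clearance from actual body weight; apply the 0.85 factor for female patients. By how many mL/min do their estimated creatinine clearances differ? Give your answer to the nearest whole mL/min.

23 mL/min

Patient 1: CrCl = (140 − 76) × 50 / (72 × 0.7) = 3200.0 / 50.40 ≈ 63.5 mL/min
Patient 2: CrCl = (140 − 45) × 116.1 / (72 × 3.24) × 0.85 = 11029.5 / 233.28 × 0.85 ≈ 40.2 mL/min
|63.5 − 40.2| = 23.3 mL/min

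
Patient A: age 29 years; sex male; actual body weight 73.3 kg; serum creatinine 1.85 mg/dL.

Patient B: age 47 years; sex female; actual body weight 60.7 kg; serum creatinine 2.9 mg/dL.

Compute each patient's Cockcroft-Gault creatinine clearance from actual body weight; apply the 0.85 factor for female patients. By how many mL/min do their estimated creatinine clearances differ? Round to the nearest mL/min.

38 mL/min

Patient A: CrCl = (140 − 29) × 73.3 / (72 × 1.85) = 8136.3 / 133.20 ≈ 61.1 mL/min
Patient B: CrCl = (140 − 47) × 60.7 / (72 × 2.9) × 0.85 = 5645.1 / 208.80 × 0.85 ≈ 23.0 mL/min
|61.1 − 23.0| = 38.1 mL/min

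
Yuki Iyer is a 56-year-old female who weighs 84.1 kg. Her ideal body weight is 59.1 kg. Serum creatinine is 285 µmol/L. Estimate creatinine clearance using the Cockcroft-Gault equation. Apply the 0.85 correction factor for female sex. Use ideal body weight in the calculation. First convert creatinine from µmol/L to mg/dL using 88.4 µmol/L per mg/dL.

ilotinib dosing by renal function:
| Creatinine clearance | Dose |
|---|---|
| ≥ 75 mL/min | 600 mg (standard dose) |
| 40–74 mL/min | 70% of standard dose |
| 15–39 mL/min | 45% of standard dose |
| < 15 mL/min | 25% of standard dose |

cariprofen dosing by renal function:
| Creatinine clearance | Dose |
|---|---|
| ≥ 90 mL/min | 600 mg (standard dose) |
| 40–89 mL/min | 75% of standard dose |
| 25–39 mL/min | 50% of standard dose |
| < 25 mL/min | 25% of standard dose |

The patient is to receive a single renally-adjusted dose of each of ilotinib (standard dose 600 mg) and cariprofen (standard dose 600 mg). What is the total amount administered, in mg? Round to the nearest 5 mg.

SCr = 285 / 88.4 = 3.224 mg/dL
CrCl = (140 − 56) × 59.1 / (72 × 3.224) × 0.85 = 4964.4 / 232.13 × 0.85 ≈ 18.2 mL/min
CrCl ≈ 18 mL/min.
ilotinib: 15–39 mL/min → 45% of 600 mg = 270 mg.
cariprofen: < 25 mL/min → 25% of 600 mg = 150 mg.
Total = 270 + 150 = 420 mg.

420 mg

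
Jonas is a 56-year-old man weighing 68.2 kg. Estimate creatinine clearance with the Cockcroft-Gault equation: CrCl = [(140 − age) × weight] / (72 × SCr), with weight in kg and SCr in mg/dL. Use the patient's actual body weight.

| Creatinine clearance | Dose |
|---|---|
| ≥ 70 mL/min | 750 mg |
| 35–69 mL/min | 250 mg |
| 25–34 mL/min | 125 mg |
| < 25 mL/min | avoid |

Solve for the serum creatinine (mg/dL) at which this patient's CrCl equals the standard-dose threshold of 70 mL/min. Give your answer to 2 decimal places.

1.14 mg/dL

Standard dose requires CrCl ≥ 70 mL/min.
Set (140 − 56) × 68.2 / (72 × SCr) = 70
SCr = (140 − 56) × 68.2 / (72 × 70) = 1.137 mg/dL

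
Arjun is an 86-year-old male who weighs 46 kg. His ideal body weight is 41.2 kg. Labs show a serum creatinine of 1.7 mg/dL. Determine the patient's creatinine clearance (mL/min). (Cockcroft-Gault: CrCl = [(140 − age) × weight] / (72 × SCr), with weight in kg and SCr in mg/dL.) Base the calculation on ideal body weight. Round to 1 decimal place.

18.2 mL/min

CrCl = (140 − 86) × 41.2 / (72 × 1.7) = 2224.8 / 122.40 ≈ 18.2 mL/min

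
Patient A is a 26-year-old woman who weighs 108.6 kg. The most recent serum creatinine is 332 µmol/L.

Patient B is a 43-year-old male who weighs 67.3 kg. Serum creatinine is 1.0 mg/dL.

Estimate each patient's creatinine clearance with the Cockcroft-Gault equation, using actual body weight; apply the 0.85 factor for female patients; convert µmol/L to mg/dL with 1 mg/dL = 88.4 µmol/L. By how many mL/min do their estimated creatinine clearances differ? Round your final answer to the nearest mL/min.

52 mL/min

Patient A: SCr = 332 / 88.4 = 3.756 mg/dL
Patient A: CrCl = (140 − 26) × 108.6 / (72 × 3.756) × 0.85 = 12380.4 / 270.43 × 0.85 ≈ 38.9 mL/min
Patient B: CrCl = (140 − 43) × 67.3 / (72 × 1) = 6528.1 / 72.00 ≈ 90.7 mL/min
|38.9 − 90.7| = 51.8 mL/min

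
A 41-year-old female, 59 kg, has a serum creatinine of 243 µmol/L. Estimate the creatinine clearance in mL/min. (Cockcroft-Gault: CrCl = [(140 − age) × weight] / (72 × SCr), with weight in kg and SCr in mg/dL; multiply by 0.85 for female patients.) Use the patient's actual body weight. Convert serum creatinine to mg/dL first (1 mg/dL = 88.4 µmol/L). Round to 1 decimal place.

25.1 mL/min

SCr = 243 / 88.4 = 2.749 mg/dL
CrCl = (140 − 41) × 59 / (72 × 2.749) × 0.85 = 5841.0 / 197.93 × 0.85 ≈ 25.1 mL/min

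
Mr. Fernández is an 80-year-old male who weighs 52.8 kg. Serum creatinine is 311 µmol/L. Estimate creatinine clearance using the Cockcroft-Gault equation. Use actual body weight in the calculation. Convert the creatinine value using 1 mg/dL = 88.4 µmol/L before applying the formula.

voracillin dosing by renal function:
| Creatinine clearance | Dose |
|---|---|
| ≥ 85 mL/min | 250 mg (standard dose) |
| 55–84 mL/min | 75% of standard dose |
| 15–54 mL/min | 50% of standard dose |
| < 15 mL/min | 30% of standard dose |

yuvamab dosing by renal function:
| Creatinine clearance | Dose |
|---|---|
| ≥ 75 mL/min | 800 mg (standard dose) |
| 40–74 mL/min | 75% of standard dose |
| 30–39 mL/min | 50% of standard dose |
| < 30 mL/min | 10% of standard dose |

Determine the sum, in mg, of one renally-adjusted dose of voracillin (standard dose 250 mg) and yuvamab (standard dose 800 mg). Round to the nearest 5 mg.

SCr = 311 / 88.4 = 3.518 mg/dL
CrCl = (140 − 80) × 52.8 / (72 × 3.518) = 3168.0 / 253.30 ≈ 12.5 mL/min
CrCl ≈ 13 mL/min.
voracillin: < 15 mL/min → 30% of 250 mg = 75 mg.
yuvamab: < 30 mL/min → 10% of 800 mg = 80 mg.
Total = 75 + 80 = 155 mg.

155 mg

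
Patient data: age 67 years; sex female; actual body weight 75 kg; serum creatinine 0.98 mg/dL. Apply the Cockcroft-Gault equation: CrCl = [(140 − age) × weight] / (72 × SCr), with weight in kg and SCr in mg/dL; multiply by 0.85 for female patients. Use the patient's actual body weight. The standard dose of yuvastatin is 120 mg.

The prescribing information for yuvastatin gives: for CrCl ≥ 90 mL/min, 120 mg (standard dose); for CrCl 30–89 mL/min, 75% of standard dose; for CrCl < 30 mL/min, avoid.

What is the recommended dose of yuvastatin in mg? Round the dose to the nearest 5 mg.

90 mg

CrCl = (140 − 67) × 75 / (72 × 0.98) × 0.85 = 5475.0 / 70.56 × 0.85 ≈ 66.0 mL/min
CrCl ≈ 66 mL/min → bracket 30–89 mL/min.
75% of 120 mg = 90 mg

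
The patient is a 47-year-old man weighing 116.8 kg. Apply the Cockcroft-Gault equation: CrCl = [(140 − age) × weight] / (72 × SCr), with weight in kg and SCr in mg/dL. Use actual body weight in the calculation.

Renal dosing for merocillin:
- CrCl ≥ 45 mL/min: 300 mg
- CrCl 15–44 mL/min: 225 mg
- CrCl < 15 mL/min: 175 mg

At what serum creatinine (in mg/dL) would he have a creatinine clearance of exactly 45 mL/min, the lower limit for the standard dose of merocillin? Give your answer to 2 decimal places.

Standard dose requires CrCl ≥ 45 mL/min.
Set (140 − 47) × 116.8 / (72 × SCr) = 45
SCr = (140 − 47) × 116.8 / (72 × 45) = 3.353 mg/dL

3.35 mg/dL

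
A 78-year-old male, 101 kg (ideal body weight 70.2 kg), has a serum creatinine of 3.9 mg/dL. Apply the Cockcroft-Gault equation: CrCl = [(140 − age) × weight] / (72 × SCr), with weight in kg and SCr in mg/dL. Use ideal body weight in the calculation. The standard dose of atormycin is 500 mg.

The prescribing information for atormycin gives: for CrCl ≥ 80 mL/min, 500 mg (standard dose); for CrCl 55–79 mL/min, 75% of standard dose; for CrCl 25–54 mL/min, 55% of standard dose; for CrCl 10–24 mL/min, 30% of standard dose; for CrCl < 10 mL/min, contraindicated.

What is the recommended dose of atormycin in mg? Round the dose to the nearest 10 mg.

CrCl = (140 − 78) × 70.2 / (72 × 3.9) = 4352.4 / 280.80 ≈ 15.5 mL/min
CrCl ≈ 16 mL/min → bracket 10–24 mL/min.
30% of 500 mg = 150 mg

150 mg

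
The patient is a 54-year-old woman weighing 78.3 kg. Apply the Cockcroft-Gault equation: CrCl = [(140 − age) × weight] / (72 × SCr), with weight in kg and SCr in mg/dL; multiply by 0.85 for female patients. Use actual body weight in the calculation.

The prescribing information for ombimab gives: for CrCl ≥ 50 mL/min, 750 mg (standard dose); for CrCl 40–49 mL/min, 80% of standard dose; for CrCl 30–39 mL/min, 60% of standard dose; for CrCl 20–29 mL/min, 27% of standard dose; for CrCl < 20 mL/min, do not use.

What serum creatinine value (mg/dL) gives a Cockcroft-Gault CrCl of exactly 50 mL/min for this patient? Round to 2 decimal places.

1.59 mg/dL

Standard dose requires CrCl ≥ 50 mL/min.
Set (140 − 54) × 78.3 × 0.85 / (72 × SCr) = 50
SCr = (140 − 54) × 78.3 × 0.85 / (72 × 50) = 1.590 mg/dL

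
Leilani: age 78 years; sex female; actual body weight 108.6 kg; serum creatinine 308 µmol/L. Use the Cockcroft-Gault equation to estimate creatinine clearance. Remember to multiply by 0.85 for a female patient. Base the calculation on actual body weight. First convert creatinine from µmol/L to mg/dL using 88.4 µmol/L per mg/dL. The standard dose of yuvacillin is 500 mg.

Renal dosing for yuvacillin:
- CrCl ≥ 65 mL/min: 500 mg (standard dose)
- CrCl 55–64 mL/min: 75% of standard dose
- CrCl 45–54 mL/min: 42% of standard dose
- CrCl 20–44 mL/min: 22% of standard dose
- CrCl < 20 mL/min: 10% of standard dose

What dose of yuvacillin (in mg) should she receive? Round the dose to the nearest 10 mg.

110 mg

SCr = 308 / 88.4 = 3.484 mg/dL
CrCl = (140 − 78) × 108.6 / (72 × 3.484) × 0.85 = 6733.2 / 250.85 × 0.85 ≈ 22.8 mL/min
CrCl ≈ 23 mL/min → bracket 20–44 mL/min.
22% of 500 mg = 110 mg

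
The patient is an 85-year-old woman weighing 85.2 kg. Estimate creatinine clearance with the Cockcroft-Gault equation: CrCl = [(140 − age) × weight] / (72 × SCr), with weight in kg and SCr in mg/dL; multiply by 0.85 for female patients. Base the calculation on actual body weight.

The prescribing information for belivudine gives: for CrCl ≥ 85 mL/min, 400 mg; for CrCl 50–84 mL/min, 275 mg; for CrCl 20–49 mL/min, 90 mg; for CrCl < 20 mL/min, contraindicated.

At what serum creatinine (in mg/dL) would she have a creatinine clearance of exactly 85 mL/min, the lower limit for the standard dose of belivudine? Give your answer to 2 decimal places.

Standard dose requires CrCl ≥ 85 mL/min.
Set (140 − 85) × 85.2 × 0.85 / (72 × SCr) = 85
SCr = (140 − 85) × 85.2 × 0.85 / (72 × 85) = 0.651 mg/dL

0.65 mg/dL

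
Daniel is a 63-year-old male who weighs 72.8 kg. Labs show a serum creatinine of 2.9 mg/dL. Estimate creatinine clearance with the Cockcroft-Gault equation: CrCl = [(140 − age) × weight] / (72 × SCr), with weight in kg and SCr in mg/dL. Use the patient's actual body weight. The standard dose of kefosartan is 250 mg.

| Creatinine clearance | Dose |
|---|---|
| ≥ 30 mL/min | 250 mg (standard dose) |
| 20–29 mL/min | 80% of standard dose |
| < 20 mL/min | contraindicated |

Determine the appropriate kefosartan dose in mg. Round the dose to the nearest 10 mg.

CrCl = (140 − 63) × 72.8 / (72 × 2.9) = 5605.6 / 208.80 ≈ 26.8 mL/min
CrCl ≈ 27 mL/min → bracket 20–29 mL/min.
80% of 250 mg = 200 mg

200 mg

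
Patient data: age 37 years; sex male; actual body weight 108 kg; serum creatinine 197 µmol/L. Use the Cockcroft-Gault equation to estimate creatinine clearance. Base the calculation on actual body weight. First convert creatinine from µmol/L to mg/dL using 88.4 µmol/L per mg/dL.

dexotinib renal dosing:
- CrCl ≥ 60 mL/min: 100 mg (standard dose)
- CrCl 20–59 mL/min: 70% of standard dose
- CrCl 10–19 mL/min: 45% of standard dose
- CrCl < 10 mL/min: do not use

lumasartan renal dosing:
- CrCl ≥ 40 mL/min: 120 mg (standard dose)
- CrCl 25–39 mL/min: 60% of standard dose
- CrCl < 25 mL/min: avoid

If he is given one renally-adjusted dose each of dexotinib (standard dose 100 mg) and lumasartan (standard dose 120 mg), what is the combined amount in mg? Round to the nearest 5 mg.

SCr = 197 / 88.4 = 2.229 mg/dL
CrCl = (140 − 37) × 108 / (72 × 2.229) = 11124.0 / 160.49 ≈ 69.3 mL/min
CrCl ≈ 69 mL/min.
dexotinib: ≥ 60 mL/min → 100% of 100 mg = 100 mg.
lumasartan: ≥ 40 mL/min → 100% of 120 mg = 120 mg.
Total = 100 + 120 = 220 mg.

220 mg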